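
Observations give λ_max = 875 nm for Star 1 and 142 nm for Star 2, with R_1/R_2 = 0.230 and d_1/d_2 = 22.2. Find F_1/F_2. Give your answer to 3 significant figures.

7.45×10^-8

Wien's law: T_1/T_2 = λ_2/λ_1 = 142/875 = 0.1623.
L_1/L_2 = (R_1/R_2)²(T_1/T_2)⁴ = (0.230)²(0.1623)⁴ = 3.669×10^-5.
F_1/F_2 = (L_1/L_2)/(d_1/d_2)² = 3.669×10^-5/(22.2)² = 7.445×10^-8.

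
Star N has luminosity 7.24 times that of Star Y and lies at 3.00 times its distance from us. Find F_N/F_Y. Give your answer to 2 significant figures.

0.80

F = L/(4πd²), so F_N/F_Y = (L_N/L_Y) / (d_N/d_Y)²
= 7.24 / (3.00)² = 7.24 / 9.000 = 0.8044.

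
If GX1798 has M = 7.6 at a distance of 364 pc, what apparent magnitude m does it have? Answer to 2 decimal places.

m = M + 5 log₁₀(d/10 pc) = 7.6 + 5 log₁₀(364/10)
  = 7.6 + 5 × 1.561 = 7.6 + 7.81 = 15.41.

15.41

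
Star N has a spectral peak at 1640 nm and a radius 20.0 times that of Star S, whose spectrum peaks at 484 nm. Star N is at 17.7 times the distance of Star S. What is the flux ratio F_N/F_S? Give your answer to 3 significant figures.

0.00969

Wien's law: T_N/T_S = λ_S/λ_N = 484/1640 = 0.2951.
L_N/L_S = (R_N/R_S)²(T_N/T_S)⁴ = (20.0)²(0.2951)⁴ = 3.034.
F_N/F_S = (L_N/L_S)/(d_N/d_S)² = 3.034/(17.7)² = 0.009685.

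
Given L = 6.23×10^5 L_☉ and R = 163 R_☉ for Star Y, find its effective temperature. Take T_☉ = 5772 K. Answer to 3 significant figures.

1.27×10^4 K

T/T_☉ = (L/L_☉)^(1/4) / (R/R_☉)^(1/2)
T = 5772 × (6.23×10^5)^(1/4) / √(163) = 5772 × 28.09 / 12.77 = 1.270×10^4 K.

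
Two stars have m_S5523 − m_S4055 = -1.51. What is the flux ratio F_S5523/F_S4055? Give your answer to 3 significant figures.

F_S5523/F_S4055 = 10^(−(m_S5523 − m_S4055)/2.5) = 10^(1.51/2.5) = 10^0.604 = 4.018.

4.02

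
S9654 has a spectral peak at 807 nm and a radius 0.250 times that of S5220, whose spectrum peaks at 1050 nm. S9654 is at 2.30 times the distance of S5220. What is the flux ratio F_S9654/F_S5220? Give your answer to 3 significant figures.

Wien's law: T_S9654/T_S5220 = λ_S5220/λ_S9654 = 1050/807 = 1.301.
L_S9654/L_S5220 = (R_S9654/R_S5220)²(T_S9654/T_S5220)⁴ = (0.250)²(1.301)⁴ = 0.1791.
F_S9654/F_S5220 = (L_S9654/L_S5220)/(d_S9654/d_S5220)² = 0.1791/(2.30)² = 0.03386.

0.0339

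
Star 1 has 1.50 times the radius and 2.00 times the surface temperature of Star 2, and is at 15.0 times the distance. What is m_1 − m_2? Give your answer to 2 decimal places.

1.99

L_1/L_2 = (1.50)²(2.00)⁴ = 36.00.
F_1/F_2 = (L_1/L_2)/(d_1/d_2)² = 36.00/225.0 = 0.1600.
m_1 − m_2 = −2.5 log₁₀(0.1600) = 1.99.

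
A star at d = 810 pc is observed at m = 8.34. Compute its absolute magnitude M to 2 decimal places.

M = m − 5 log₁₀(d/10 pc) = 8.34 − 5 log₁₀(810/10)
  = 8.34 − 5 × 1.908 = 8.34 − 9.54 = -1.20.

-1.20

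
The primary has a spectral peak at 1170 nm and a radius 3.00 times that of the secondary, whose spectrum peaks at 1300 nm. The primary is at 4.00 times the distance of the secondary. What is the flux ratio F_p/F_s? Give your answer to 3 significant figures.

0.857

Wien's law: T_p/T_s = λ_s/λ_p = 1300/1170 = 1.111.
L_p/L_s = (R_p/R_s)²(T_p/T_s)⁴ = (3.00)²(1.111)⁴ = 13.72.
F_p/F_s = (L_p/L_s)/(d_p/d_s)² = 13.72/(4.00)² = 0.8573.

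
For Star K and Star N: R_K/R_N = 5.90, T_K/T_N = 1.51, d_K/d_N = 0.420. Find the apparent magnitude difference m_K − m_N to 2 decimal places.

-7.53

L_K/L_N = (5.90)²(1.51)⁴ = 181.0.
F_K/F_N = (L_K/L_N)/(d_K/d_N)² = 181.0/0.1764 = 1026.
m_K − m_N = −2.5 log₁₀(1026) = -7.53.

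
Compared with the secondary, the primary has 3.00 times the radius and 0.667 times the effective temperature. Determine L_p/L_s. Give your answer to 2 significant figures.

1.8

From the Stefan–Boltzmann law, L ∝ R²T⁴, so
L_p/L_s = (R_p/R_s)² (T_p/T_s)⁴ = (3.00)² × (0.667)⁴ = 9.000 × 0.1979 = 1.781.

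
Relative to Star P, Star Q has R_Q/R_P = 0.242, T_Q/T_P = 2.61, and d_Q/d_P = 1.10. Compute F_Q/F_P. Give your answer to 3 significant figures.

L_Q/L_P = (R_Q/R_P)²(T_Q/T_P)⁴ = (0.242)² × (2.61)⁴ = 2.718.
F_Q/F_P = (L_Q/L_P)/(d_Q/d_P)² = 2.718 / (1.10)² = 2.246.

2.25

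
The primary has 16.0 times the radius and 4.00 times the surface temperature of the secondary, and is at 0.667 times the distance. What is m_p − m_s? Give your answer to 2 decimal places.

L_p/L_s = (16.0)²(4.00)⁴ = 6.554×10^4.
F_p/F_s = (L_p/L_s)/(d_p/d_s)² = 6.554×10^4/0.4449 = 1.473×10^5.
m_p − m_s = −2.5 log₁₀(1.473×10^5) = -12.92.

-12.92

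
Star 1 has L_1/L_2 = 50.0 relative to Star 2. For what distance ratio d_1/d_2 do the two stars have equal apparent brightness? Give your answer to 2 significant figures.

7.1

Equal flux requires L_1/d_1² = L_2/d_2², so d_1/d_2 = √(L_1/L_2)
= √(50.0) = 7.071.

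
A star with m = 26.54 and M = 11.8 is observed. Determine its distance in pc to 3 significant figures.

8.87×10^3 pc

m − M = 5 log₁₀(d/10 pc)
26.54 − (11.8) = 14.74 = 5 log₁₀(d/10)
d = 10 × 10^(14.74/5) = 10 × 10^2.948 = 8872 pc.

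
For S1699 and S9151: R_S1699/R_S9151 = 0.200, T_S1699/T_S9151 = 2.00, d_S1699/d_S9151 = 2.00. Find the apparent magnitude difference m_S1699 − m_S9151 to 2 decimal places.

L_S1699/L_S9151 = (0.200)²(2.00)⁴ = 0.6400.
F_S1699/F_S9151 = (L_S1699/L_S9151)/(d_S1699/d_S9151)² = 0.6400/4.000 = 0.1600.
m_S1699 − m_S9151 = −2.5 log₁₀(0.1600) = 1.99.

1.99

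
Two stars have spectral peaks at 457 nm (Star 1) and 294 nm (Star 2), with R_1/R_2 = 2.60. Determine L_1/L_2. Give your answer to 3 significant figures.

Wien's law gives T ∝ 1/λ_max, so T_1/T_2 = λ_2/λ_1 = 294/457 = 0.6433.
Then L ∝ R²T⁴ gives L_1/L_2 = (2.60)² × (0.6433)⁴ = 6.760 × 0.1713 = 1.158.

1.16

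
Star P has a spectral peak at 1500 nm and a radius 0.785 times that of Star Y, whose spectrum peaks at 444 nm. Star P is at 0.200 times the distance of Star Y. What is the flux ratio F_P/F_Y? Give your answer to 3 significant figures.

0.118

Wien's law: T_P/T_Y = λ_Y/λ_P = 444/1500 = 0.2960.
L_P/L_Y = (R_P/R_Y)²(T_P/T_Y)⁴ = (0.785)²(0.2960)⁴ = 0.004730.
F_P/F_Y = (L_P/L_Y)/(d_P/d_Y)² = 0.004730/(0.200)² = 0.1183.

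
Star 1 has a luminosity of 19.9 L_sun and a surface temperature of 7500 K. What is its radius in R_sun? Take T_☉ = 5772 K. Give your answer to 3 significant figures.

2.64 R_sun

R/R_☉ = √(L/L_☉) / (T/T_☉)² = √(19.9) / (1.299)²
       = 4.461 / 1.688 = 2.642.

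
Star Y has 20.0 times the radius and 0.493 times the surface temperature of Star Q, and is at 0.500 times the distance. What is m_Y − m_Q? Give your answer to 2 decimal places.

L_Y/L_Q = (20.0)²(0.493)⁴ = 23.63.
F_Y/F_Q = (L_Y/L_Q)/(d_Y/d_Q)² = 23.63/0.2500 = 94.52.
m_Y − m_Q = −2.5 log₁₀(94.52) = -4.94.

-4.94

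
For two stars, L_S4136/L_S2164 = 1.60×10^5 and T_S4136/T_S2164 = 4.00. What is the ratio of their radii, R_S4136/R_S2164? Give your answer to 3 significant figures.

L ∝ R²T⁴ gives R ∝ √L / T², so
R_S4136/R_S2164 = √(1.60×10^5) / (4.00)² = 400.0 / 16.00 = 25.00.

25.0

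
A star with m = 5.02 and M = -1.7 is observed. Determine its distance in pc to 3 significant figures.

221 pc

m − M = 5 log₁₀(d/10 pc)
5.02 − (-1.7) = 6.72 = 5 log₁₀(d/10)
d = 10 × 10^(6.72/5) = 10 × 10^1.344 = 220.8 pc.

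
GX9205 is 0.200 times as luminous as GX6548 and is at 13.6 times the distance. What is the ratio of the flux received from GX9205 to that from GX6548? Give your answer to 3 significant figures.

F = L/(4πd²), so F_GX9205/F_GX6548 = (L_GX9205/L_GX6548) / (d_GX9205/d_GX6548)²
= 0.200 / (13.6)² = 0.200 / 185.0 = 0.001081.

0.00108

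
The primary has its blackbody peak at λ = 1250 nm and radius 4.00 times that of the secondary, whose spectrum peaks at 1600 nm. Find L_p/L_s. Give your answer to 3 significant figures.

Wien's law gives T ∝ 1/λ_max, so T_p/T_s = λ_s/λ_p = 1600/1250 = 1.280.
Then L ∝ R²T⁴ gives L_p/L_s = (4.00)² × (1.280)⁴ = 16.00 × 2.684 = 42.95.

42.9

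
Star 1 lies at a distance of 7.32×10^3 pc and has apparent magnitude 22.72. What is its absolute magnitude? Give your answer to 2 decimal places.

M = m − 5 log₁₀(d/10 pc) = 22.72 − 5 log₁₀(7.32×10^3/10)
  = 22.72 − 5 × 2.865 = 22.72 − 14.32 = 8.40.

8.40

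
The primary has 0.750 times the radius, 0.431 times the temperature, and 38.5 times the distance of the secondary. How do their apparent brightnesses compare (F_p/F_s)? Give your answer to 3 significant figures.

L_p/L_s = (R_p/R_s)²(T_p/T_s)⁴ = (0.750)² × (0.431)⁴ = 0.01941.
F_p/F_s = (L_p/L_s)/(d_p/d_s)² = 0.01941 / (38.5)² = 1.310×10^-5.

1.31×10^-5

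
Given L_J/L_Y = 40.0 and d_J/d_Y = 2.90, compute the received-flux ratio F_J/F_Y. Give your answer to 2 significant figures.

F = L/(4πd²), so F_J/F_Y = (L_J/L_Y) / (d_J/d_Y)²
= 40.0 / (2.90)² = 40.0 / 8.410 = 4.756.

4.8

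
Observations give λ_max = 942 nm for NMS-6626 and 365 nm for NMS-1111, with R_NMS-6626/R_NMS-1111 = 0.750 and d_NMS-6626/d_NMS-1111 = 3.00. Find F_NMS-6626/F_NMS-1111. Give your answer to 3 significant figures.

0.00141

Wien's law: T_NMS-6626/T_NMS-1111 = λ_NMS-1111/λ_NMS-6626 = 365/942 = 0.3875.
L_NMS-6626/L_NMS-1111 = (R_NMS-6626/R_NMS-1111)²(T_NMS-6626/T_NMS-1111)⁴ = (0.750)²(0.3875)⁴ = 0.01268.
F_NMS-6626/F_NMS-1111 = (L_NMS-6626/L_NMS-1111)/(d_NMS-6626/d_NMS-1111)² = 0.01268/(3.00)² = 0.001409.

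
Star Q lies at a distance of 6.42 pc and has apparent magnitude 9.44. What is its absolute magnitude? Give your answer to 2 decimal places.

10.40

M = m − 5 log₁₀(d/10 pc) = 9.44 − 5 log₁₀(6.42/10)
  = 9.44 − 5 × -0.192 = 9.44 − -0.96 = 10.40.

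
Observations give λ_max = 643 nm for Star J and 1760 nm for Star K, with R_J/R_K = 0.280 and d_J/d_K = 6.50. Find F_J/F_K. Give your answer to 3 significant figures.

0.104

Wien's law: T_J/T_K = λ_K/λ_J = 1760/643 = 2.737.
L_J/L_K = (R_J/R_K)²(T_J/T_K)⁴ = (0.280)²(2.737)⁴ = 4.401.
F_J/F_K = (L_J/L_K)/(d_J/d_K)² = 4.401/(6.50)² = 0.1042.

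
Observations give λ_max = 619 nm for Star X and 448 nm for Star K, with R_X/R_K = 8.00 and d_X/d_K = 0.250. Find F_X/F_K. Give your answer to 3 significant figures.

281

Wien's law: T_X/T_K = λ_K/λ_X = 448/619 = 0.7237.
L_X/L_K = (R_X/R_K)²(T_X/T_K)⁴ = (8.00)²(0.7237)⁴ = 17.56.
F_X/F_K = (L_X/L_K)/(d_X/d_K)² = 17.56/(0.250)² = 281.0.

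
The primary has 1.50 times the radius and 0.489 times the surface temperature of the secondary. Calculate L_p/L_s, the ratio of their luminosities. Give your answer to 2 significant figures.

0.13

From the Stefan–Boltzmann law, L ∝ R²T⁴, so
L_p/L_s = (R_p/R_s)² (T_p/T_s)⁴ = (1.50)² × (0.489)⁴ = 2.250 × 0.05718 = 0.1287.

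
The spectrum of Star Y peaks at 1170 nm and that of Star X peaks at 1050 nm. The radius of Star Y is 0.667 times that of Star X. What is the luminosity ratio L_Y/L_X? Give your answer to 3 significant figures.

0.289

Wien's law gives T ∝ 1/λ_max, so T_Y/T_X = λ_X/λ_Y = 1050/1170 = 0.8974.
Then L ∝ R²T⁴ gives L_Y/L_X = (0.667)² × (0.8974)⁴ = 0.4449 × 0.6487 = 0.2886.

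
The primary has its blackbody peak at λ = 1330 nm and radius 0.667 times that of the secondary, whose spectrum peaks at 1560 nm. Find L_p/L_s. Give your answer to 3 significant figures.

Wien's law gives T ∝ 1/λ_max, so T_p/T_s = λ_s/λ_p = 1560/1330 = 1.173.
Then L ∝ R²T⁴ gives L_p/L_s = (0.667)² × (1.173)⁴ = 0.4449 × 1.893 = 0.8421.

0.842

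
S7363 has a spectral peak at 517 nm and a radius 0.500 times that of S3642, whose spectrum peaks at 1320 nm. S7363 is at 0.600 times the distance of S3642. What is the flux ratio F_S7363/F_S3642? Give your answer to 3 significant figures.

29.5

Wien's law: T_S7363/T_S3642 = λ_S3642/λ_S7363 = 1320/517 = 2.553.
L_S7363/L_S3642 = (R_S7363/R_S3642)²(T_S7363/T_S3642)⁴ = (0.500)²(2.553)⁴ = 10.62.
F_S7363/F_S3642 = (L_S7363/L_S3642)/(d_S7363/d_S3642)² = 10.62/(0.600)² = 29.51.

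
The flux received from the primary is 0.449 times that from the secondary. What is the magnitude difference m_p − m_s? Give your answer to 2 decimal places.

m_p − m_s = −2.5 log₁₀(F_p/F_s) = −2.5 log₁₀(0.449) = −2.5 × (-0.348) = 0.869.

0.87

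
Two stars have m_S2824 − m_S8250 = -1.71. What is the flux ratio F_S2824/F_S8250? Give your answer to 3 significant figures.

4.83

F_S2824/F_S8250 = 10^(−(m_S2824 − m_S8250)/2.5) = 10^(1.71/2.5) = 10^0.684 = 4.831.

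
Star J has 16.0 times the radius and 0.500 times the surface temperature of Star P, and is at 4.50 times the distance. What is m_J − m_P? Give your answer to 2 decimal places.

L_J/L_P = (16.0)²(0.500)⁴ = 16.00.
F_J/F_P = (L_J/L_P)/(d_J/d_P)² = 16.00/20.25 = 0.7901.
m_J − m_P = −2.5 log₁₀(0.7901) = 0.26.

0.26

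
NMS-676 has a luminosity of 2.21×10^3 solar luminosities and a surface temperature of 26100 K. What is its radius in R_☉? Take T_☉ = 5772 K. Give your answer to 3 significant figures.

R/R_☉ = √(L/L_☉) / (T/T_☉)² = √(2.21×10^3) / (4.522)²
       = 47.01 / 20.45 = 2.299.

2.30 R_☉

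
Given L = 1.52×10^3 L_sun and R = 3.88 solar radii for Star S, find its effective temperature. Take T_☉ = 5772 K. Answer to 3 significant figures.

1.83×10^4 K

T/T_☉ = (L/L_☉)^(1/4) / (R/R_☉)^(1/2)
T = 5772 × (1.52×10^3)^(1/4) / √(3.88) = 5772 × 6.244 / 1.970 = 1.830×10^4 K.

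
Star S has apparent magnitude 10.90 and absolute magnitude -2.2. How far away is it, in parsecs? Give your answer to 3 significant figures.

m − M = 5 log₁₀(d/10 pc)
10.90 − (-2.2) = 13.10 = 5 log₁₀(d/10)
d = 10 × 10^(13.10/5) = 10 × 10^2.620 = 4169 pc.

4.17×10^3 pc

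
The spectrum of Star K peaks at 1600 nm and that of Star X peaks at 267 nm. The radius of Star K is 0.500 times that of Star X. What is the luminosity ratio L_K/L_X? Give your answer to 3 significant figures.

Wien's law gives T ∝ 1/λ_max, so T_K/T_X = λ_X/λ_K = 267/1600 = 0.1669.
Then L ∝ R²T⁴ gives L_K/L_X = (0.500)² × (0.1669)⁴ = 0.2500 × 7.755×10^-4 = 1.939×10^-4.

1.94×10^-4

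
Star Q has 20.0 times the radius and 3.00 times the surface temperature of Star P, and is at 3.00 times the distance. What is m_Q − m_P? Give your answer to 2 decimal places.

L_Q/L_P = (20.0)²(3.00)⁴ = 3.240×10^4.
F_Q/F_P = (L_Q/L_P)/(d_Q/d_P)² = 3.240×10^4/9.000 = 3600.
m_Q − m_P = −2.5 log₁₀(3600) = -8.89.

-8.89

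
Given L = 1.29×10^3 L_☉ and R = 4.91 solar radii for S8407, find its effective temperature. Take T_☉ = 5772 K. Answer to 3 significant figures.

1.56×10^4 K

T/T_☉ = (L/L_☉)^(1/4) / (R/R_☉)^(1/2)
T = 5772 × (1.29×10^3)^(1/4) / √(4.91) = 5772 × 5.993 / 2.216 = 1.561×10^4 K.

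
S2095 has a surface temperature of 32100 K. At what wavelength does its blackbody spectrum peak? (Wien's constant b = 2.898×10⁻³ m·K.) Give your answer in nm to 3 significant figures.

90.3 nm

λ_max = b/T = 2.898×10⁻³ / 32100 = 9.03×10^-8 m = 90.28 nm.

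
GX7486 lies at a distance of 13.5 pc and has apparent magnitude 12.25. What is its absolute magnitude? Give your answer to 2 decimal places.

M = m − 5 log₁₀(d/10 pc) = 12.25 − 5 log₁₀(13.5/10)
  = 12.25 − 5 × 0.130 = 12.25 − 0.65 = 11.60.

11.60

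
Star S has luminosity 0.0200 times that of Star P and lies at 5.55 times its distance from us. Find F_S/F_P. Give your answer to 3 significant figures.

6.49×10^-4

F = L/(4πd²), so F_S/F_P = (L_S/L_P) / (d_S/d_P)²
= 0.0200 / (5.55)² = 0.0200 / 30.80 = 6.493×10^-4.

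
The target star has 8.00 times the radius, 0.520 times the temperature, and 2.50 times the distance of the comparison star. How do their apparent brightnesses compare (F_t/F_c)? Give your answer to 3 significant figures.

0.749

L_t/L_c = (R_t/R_c)²(T_t/T_c)⁴ = (8.00)² × (0.520)⁴ = 4.679.
F_t/F_c = (L_t/L_c)/(d_t/d_c)² = 4.679 / (2.50)² = 0.7487.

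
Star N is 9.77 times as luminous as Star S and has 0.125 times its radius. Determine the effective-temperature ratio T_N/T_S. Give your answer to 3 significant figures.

L ∝ R²T⁴ gives T ∝ (L/R²)^(1/4), so
T_N/T_S = (9.77 / 0.125²)^(1/4) = (625.3)^(1/4) = 5.001.

5.00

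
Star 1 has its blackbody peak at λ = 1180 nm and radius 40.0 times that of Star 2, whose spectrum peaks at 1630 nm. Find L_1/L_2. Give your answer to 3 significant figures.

5.83×10^3

Wien's law gives T ∝ 1/λ_max, so T_1/T_2 = λ_2/λ_1 = 1630/1180 = 1.381.
Then L ∝ R²T⁴ gives L_1/L_2 = (40.0)² × (1.381)⁴ = 1600 × 3.641 = 5826.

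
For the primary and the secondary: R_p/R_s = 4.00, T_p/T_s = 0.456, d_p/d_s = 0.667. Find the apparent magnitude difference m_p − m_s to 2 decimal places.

-0.48

L_p/L_s = (4.00)²(0.456)⁴ = 0.6918.
F_p/F_s = (L_p/L_s)/(d_p/d_s)² = 0.6918/0.4449 = 1.555.
m_p − m_s = −2.5 log₁₀(1.555) = -0.48.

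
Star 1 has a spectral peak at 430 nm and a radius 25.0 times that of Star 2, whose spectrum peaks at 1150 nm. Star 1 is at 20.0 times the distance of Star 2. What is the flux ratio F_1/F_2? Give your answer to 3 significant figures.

Wien's law: T_1/T_2 = λ_2/λ_1 = 1150/430 = 2.674.
L_1/L_2 = (R_1/R_2)²(T_1/T_2)⁴ = (25.0)²(2.674)⁴ = 3.197×10^4.
F_1/F_2 = (L_1/L_2)/(d_1/d_2)² = 3.197×10^4/(20.0)² = 79.94.

79.9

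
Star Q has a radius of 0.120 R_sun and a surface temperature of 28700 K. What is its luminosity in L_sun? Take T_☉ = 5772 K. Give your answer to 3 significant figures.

8.80 L_sun

L/L_☉ = (R/R_☉)² (T/T_☉)⁴ = (0.120)² × (28700/5772)⁴
       = 0.01440 × (4.972)⁴ = 0.01440 × 611.3 = 8.802.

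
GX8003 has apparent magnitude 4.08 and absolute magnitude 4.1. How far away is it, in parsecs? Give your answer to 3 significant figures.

m − M = 5 log₁₀(d/10 pc)
4.08 − (4.1) = -0.02 = 5 log₁₀(d/10)
d = 10 × 10^(-0.02/5) = 10 × 10^-0.004 = 9.908 pc.

9.91 pc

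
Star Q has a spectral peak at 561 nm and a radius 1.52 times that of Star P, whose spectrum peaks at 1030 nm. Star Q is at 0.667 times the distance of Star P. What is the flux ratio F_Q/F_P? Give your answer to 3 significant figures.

Wien's law: T_Q/T_P = λ_P/λ_Q = 1030/561 = 1.836.
L_Q/L_P = (R_Q/R_P)²(T_Q/T_P)⁴ = (1.52)²(1.836)⁴ = 26.25.
F_Q/F_P = (L_Q/L_P)/(d_Q/d_P)² = 26.25/(0.667)² = 59.01.

59.0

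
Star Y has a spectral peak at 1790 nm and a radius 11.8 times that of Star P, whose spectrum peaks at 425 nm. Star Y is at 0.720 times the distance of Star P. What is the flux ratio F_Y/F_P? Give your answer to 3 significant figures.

Wien's law: T_Y/T_P = λ_P/λ_Y = 425/1790 = 0.2374.
L_Y/L_P = (R_Y/R_P)²(T_Y/T_P)⁴ = (11.8)²(0.2374)⁴ = 0.4425.
F_Y/F_P = (L_Y/L_P)/(d_Y/d_P)² = 0.4425/(0.720)² = 0.8536.

0.854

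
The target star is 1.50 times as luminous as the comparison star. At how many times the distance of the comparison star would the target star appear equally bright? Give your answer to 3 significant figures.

1.22

Equal flux requires L_t/d_t² = L_c/d_c², so d_t/d_c = √(L_t/L_c)
= √(1.50) = 1.225.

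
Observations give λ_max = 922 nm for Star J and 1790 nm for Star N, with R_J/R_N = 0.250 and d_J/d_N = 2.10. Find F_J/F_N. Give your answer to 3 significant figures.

Wien's law: T_J/T_N = λ_N/λ_J = 1790/922 = 1.941.
L_J/L_N = (R_J/R_N)²(T_J/T_N)⁴ = (0.250)²(1.941)⁴ = 0.8879.
F_J/F_N = (L_J/L_N)/(d_J/d_N)² = 0.8879/(2.10)² = 0.2013.

0.201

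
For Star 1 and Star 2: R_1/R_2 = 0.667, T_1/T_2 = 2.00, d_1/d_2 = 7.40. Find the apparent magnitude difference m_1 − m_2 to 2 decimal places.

2.22

L_1/L_2 = (0.667)²(2.00)⁴ = 7.118.
F_1/F_2 = (L_1/L_2)/(d_1/d_2)² = 7.118/54.76 = 0.1300.
m_1 − m_2 = −2.5 log₁₀(0.1300) = 2.22.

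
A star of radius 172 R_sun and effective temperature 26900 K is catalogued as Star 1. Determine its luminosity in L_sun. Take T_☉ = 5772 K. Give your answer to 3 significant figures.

1.40×10^7 L_sun

L/L_☉ = (R/R_☉)² (T/T_☉)⁴ = (172)² × (26900/5772)⁴
       = 2.958×10^4 × (4.660)⁴ = 2.958×10^4 × 471.7 = 1.396×10^7.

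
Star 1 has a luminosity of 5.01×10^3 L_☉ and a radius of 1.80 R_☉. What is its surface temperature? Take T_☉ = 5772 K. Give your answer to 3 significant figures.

T/T_☉ = (L/L_☉)^(1/4) / (R/R_☉)^(1/2)
T = 5772 × (5.01×10^3)^(1/4) / √(1.80) = 5772 × 8.413 / 1.342 = 3.620×10^4 K.

3.62×10^4 K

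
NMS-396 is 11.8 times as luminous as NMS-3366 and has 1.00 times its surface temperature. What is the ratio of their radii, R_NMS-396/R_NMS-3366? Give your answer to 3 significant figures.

3.44

L ∝ R²T⁴ gives R ∝ √L / T², so
R_NMS-396/R_NMS-3366 = √(11.8) / (1.00)² = 3.435 / 1.000 = 3.435.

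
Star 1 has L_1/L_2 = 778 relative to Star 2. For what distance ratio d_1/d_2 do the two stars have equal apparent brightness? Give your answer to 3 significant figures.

Equal flux requires L_1/d_1² = L_2/d_2², so d_1/d_2 = √(L_1/L_2)
= √(778) = 27.89.

27.9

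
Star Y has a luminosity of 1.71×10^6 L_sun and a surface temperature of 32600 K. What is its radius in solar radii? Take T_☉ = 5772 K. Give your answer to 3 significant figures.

R/R_☉ = √(L/L_☉) / (T/T_☉)² = √(1.71×10^6) / (5.648)²
       = 1308 / 31.90 = 40.99.

41.0 solar radii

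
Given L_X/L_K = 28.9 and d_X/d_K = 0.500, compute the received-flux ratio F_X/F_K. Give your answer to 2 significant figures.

F = L/(4πd²), so F_X/F_K = (L_X/L_K) / (d_X/d_K)²
= 28.9 / (0.500)² = 28.9 / 0.2500 = 115.6.

1.2×10^2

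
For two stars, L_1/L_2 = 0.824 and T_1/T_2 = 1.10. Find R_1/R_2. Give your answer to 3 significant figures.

0.750

L ∝ R²T⁴ gives R ∝ √L / T², so
R_1/R_2 = √(0.824) / (1.10)² = 0.9077 / 1.210 = 0.7502.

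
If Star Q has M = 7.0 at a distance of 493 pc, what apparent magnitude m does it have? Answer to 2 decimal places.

15.46

m = M + 5 log₁₀(d/10 pc) = 7.0 + 5 log₁₀(493/10)
  = 7.0 + 5 × 1.693 = 7.0 + 8.46 = 15.46.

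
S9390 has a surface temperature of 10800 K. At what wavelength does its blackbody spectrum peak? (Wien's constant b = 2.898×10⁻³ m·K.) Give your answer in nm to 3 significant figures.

268 nm

λ_max = b/T = 2.898×10⁻³ / 10800 = 2.68×10^-7 m = 268.3 nm.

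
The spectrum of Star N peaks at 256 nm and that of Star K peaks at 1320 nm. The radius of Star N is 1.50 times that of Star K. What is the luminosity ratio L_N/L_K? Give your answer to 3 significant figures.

1.59×10^3

Wien's law gives T ∝ 1/λ_max, so T_N/T_K = λ_K/λ_N = 1320/256 = 5.156.
Then L ∝ R²T⁴ gives L_N/L_K = (1.50)² × (5.156)⁴ = 2.250 × 706.9 = 1590.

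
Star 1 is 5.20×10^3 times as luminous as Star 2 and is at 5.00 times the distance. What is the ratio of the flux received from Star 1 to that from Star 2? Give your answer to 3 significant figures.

F = L/(4πd²), so F_1/F_2 = (L_1/L_2) / (d_1/d_2)²
= 5.20×10^3 / (5.00)² = 5.20×10^3 / 25.00 = 208.0.

208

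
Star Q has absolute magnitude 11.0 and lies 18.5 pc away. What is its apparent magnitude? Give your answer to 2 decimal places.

m = M + 5 log₁₀(d/10 pc) = 11.0 + 5 log₁₀(18.5/10)
  = 11.0 + 5 × 0.267 = 11.0 + 1.34 = 12.34.

12.34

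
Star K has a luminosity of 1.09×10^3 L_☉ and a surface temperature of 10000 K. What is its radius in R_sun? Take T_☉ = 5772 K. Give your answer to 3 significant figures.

11.0 R_sun

R/R_☉ = √(L/L_☉) / (T/T_☉)² = √(1.09×10^3) / (1.733)²
       = 33.02 / 3.002 = 11.00.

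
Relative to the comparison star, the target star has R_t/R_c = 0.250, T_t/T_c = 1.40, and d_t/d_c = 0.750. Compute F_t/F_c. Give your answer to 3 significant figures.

0.427

L_t/L_c = (R_t/R_c)²(T_t/T_c)⁴ = (0.250)² × (1.40)⁴ = 0.2401.
F_t/F_c = (L_t/L_c)/(d_t/d_c)² = 0.2401 / (0.750)² = 0.4268.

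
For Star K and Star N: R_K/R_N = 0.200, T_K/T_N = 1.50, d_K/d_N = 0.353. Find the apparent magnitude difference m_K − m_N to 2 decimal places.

-0.53

L_K/L_N = (0.200)²(1.50)⁴ = 0.2025.
F_K/F_N = (L_K/L_N)/(d_K/d_N)² = 0.2025/0.1246 = 1.625.
m_K − m_N = −2.5 log₁₀(1.625) = -0.53.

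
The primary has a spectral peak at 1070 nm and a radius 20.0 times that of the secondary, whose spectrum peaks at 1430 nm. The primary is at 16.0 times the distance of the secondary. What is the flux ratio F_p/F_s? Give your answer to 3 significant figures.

Wien's law: T_p/T_s = λ_s/λ_p = 1430/1070 = 1.336.
L_p/L_s = (R_p/R_s)²(T_p/T_s)⁴ = (20.0)²(1.336)⁴ = 1276.
F_p/F_s = (L_p/L_s)/(d_p/d_s)² = 1276/(16.0)² = 4.985.

4.98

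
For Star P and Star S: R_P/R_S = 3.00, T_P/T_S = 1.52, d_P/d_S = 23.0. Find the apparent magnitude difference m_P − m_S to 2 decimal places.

2.60

L_P/L_S = (3.00)²(1.52)⁴ = 48.04.
F_P/F_S = (L_P/L_S)/(d_P/d_S)² = 48.04/529.0 = 0.09082.
m_P − m_S = −2.5 log₁₀(0.09082) = 2.60.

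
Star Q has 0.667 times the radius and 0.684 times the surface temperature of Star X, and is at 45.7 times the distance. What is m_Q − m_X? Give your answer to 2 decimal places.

10.83

L_Q/L_X = (0.667)²(0.684)⁴ = 0.09738.
F_Q/F_X = (L_Q/L_X)/(d_Q/d_X)² = 0.09738/2088 = 4.663×10^-5.
m_Q − m_X = −2.5 log₁₀(4.663×10^-5) = 10.83.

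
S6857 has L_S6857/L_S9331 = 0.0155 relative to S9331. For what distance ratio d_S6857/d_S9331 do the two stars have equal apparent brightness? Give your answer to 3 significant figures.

Equal flux requires L_S6857/d_S6857² = L_S9331/d_S9331², so d_S6857/d_S9331 = √(L_S6857/L_S9331)
= √(0.0155) = 0.1245.

0.124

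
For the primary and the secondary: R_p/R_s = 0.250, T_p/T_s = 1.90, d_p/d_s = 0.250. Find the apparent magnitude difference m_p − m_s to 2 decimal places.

-2.79

L_p/L_s = (0.250)²(1.90)⁴ = 0.8145.
F_p/F_s = (L_p/L_s)/(d_p/d_s)² = 0.8145/0.06250 = 13.03.
m_p − m_s = −2.5 log₁₀(13.03) = -2.79.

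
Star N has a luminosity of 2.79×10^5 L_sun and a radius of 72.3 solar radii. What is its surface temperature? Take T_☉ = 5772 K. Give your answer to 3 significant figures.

T/T_☉ = (L/L_☉)^(1/4) / (R/R_☉)^(1/2)
T = 5772 × (2.79×10^5)^(1/4) / √(72.3) = 5772 × 22.98 / 8.503 = 1.560×10^4 K.

1.56×10^4 K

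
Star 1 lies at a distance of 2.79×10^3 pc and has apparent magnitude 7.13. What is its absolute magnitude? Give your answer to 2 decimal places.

M = m − 5 log₁₀(d/10 pc) = 7.13 − 5 log₁₀(2.79×10^3/10)
  = 7.13 − 5 × 2.446 = 7.13 − 12.23 = -5.10.

-5.10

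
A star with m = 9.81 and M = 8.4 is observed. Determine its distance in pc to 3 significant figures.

m − M = 5 log₁₀(d/10 pc)
9.81 − (8.4) = 1.41 = 5 log₁₀(d/10)
d = 10 × 10^(1.41/5) = 10 × 10^0.282 = 19.14 pc.

19.1 pc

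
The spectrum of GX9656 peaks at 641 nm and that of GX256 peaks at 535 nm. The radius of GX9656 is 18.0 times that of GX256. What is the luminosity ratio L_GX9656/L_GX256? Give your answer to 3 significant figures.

157

Wien's law gives T ∝ 1/λ_max, so T_GX9656/T_GX256 = λ_GX256/λ_GX9656 = 535/641 = 0.8346.
Then L ∝ R²T⁴ gives L_GX9656/L_GX256 = (18.0)² × (0.8346)⁴ = 324.0 × 0.4853 = 157.2.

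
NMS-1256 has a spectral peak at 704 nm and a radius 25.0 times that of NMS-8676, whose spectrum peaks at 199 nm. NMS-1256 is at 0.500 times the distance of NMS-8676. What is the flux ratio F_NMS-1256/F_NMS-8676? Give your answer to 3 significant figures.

Wien's law: T_NMS-1256/T_NMS-8676 = λ_NMS-8676/λ_NMS-1256 = 199/704 = 0.2827.
L_NMS-1256/L_NMS-8676 = (R_NMS-1256/R_NMS-8676)²(T_NMS-1256/T_NMS-8676)⁴ = (25.0)²(0.2827)⁴ = 3.990.
F_NMS-1256/F_NMS-8676 = (L_NMS-1256/L_NMS-8676)/(d_NMS-1256/d_NMS-8676)² = 3.990/(0.500)² = 15.96.

16.0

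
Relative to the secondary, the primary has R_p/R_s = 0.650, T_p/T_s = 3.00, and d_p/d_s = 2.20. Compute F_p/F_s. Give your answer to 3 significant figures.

7.07

L_p/L_s = (R_p/R_s)²(T_p/T_s)⁴ = (0.650)² × (3.00)⁴ = 34.22.
F_p/F_s = (L_p/L_s)/(d_p/d_s)² = 34.22 / (2.20)² = 7.071.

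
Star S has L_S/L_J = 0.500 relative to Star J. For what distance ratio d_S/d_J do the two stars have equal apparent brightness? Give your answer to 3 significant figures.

0.707

Equal flux requires L_S/d_S² = L_J/d_J², so d_S/d_J = √(L_S/L_J)
= √(0.500) = 0.7071.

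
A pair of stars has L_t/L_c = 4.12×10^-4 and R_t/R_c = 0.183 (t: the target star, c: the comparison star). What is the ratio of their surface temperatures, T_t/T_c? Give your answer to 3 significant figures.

L ∝ R²T⁴ gives T ∝ (L/R²)^(1/4), so
T_t/T_c = (4.12×10^-4 / 0.183²)^(1/4) = (0.01230)^(1/4) = 0.3330.

0.333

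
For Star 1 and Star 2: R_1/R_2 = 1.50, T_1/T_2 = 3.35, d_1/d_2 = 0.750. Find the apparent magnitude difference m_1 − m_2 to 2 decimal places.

-6.76

L_1/L_2 = (1.50)²(3.35)⁴ = 283.4.
F_1/F_2 = (L_1/L_2)/(d_1/d_2)² = 283.4/0.5625 = 503.8.
m_1 − m_2 = −2.5 log₁₀(503.8) = -6.76.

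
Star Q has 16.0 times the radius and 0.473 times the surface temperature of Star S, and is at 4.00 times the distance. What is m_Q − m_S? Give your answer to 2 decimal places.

L_Q/L_S = (16.0)²(0.473)⁴ = 12.81.
F_Q/F_S = (L_Q/L_S)/(d_Q/d_S)² = 12.81/16.00 = 0.8009.
m_Q − m_S = −2.5 log₁₀(0.8009) = 0.24.

0.24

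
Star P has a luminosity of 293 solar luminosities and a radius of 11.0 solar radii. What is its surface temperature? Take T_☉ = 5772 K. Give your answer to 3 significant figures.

T/T_☉ = (L/L_☉)^(1/4) / (R/R_☉)^(1/2)
T = 5772 × (293)^(1/4) / √(11.0) = 5772 × 4.137 / 3.317 = 7200 K.

7.20×10^3 K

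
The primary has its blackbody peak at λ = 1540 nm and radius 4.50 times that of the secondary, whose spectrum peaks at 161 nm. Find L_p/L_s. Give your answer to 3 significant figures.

0.00242

Wien's law gives T ∝ 1/λ_max, so T_p/T_s = λ_s/λ_p = 161/1540 = 0.1045.
Then L ∝ R²T⁴ gives L_p/L_s = (4.50)² × (0.1045)⁴ = 20.25 × 1.195×10^-4 = 0.002419.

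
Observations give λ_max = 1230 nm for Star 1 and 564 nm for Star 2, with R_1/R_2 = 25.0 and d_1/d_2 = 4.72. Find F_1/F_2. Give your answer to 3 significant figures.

Wien's law: T_1/T_2 = λ_2/λ_1 = 564/1230 = 0.4585.
L_1/L_2 = (R_1/R_2)²(T_1/T_2)⁴ = (25.0)²(0.4585)⁴ = 27.63.
F_1/F_2 = (L_1/L_2)/(d_1/d_2)² = 27.63/(4.72)² = 1.240.

1.24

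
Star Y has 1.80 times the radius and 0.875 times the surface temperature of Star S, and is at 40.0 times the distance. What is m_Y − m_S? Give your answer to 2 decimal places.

7.31

L_Y/L_S = (1.80)²(0.875)⁴ = 1.899.
F_Y/F_S = (L_Y/L_S)/(d_Y/d_S)² = 1.899/1600 = 0.001187.
m_Y − m_S = −2.5 log₁₀(0.001187) = 7.31.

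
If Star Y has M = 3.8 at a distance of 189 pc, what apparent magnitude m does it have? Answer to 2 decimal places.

10.18

m = M + 5 log₁₀(d/10 pc) = 3.8 + 5 log₁₀(189/10)
  = 3.8 + 5 × 1.276 = 3.8 + 6.38 = 10.18.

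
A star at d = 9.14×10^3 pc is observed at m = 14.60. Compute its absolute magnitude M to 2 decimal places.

-0.20

M = m − 5 log₁₀(d/10 pc) = 14.60 − 5 log₁₀(9.14×10^3/10)
  = 14.60 − 5 × 2.961 = 14.60 − 14.80 = -0.20.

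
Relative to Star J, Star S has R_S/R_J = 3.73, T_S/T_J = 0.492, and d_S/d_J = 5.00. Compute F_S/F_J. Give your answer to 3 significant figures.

0.0326

L_S/L_J = (R_S/R_J)²(T_S/T_J)⁴ = (3.73)² × (0.492)⁴ = 0.8152.
F_S/F_J = (L_S/L_J)/(d_S/d_J)² = 0.8152 / (5.00)² = 0.03261.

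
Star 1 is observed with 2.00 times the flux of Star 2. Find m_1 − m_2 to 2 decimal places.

m_1 − m_2 = −2.5 log₁₀(F_1/F_2) = −2.5 log₁₀(2.00) = −2.5 × (0.301) = -0.753.

-0.75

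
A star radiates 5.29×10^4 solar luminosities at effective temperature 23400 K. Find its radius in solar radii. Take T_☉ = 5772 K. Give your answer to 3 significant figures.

14.0 solar radii

R/R_☉ = √(L/L_☉) / (T/T_☉)² = √(5.29×10^4) / (4.054)²
       = 230.0 / 16.44 = 13.99.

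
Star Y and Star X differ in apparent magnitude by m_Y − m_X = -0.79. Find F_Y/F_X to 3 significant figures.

F_Y/F_X = 10^(−(m_Y − m_X)/2.5) = 10^(0.79/2.5) = 10^0.316 = 2.070.

2.07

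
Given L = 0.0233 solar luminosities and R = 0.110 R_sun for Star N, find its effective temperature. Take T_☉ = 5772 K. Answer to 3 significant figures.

T/T_☉ = (L/L_☉)^(1/4) / (R/R_☉)^(1/2)
T = 5772 × (0.0233)^(1/4) / √(0.110) = 5772 × 0.3907 / 0.3317 = 6799 K.

6.80×10^3 K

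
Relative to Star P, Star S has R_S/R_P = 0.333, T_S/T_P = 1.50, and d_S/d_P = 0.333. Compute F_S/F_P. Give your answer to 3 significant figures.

5.06

L_S/L_P = (R_S/R_P)²(T_S/T_P)⁴ = (0.333)² × (1.50)⁴ = 0.5614.
F_S/F_P = (L_S/L_P)/(d_S/d_P)² = 0.5614 / (0.333)² = 5.062.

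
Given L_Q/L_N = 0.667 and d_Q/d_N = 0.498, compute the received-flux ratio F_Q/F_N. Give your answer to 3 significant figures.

2.69

F = L/(4πd²), so F_Q/F_N = (L_Q/L_N) / (d_Q/d_N)²
= 0.667 / (0.498)² = 0.667 / 0.2480 = 2.689.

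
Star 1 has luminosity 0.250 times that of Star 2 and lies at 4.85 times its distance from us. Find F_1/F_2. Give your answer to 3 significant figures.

0.0106

F = L/(4πd²), so F_1/F_2 = (L_1/L_2) / (d_1/d_2)²
= 0.250 / (4.85)² = 0.250 / 23.52 = 0.01063.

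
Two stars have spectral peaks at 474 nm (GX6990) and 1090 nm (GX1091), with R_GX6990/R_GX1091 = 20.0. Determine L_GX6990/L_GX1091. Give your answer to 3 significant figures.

1.12×10^4

Wien's law gives T ∝ 1/λ_max, so T_GX6990/T_GX1091 = λ_GX1091/λ_GX6990 = 1090/474 = 2.300.
Then L ∝ R²T⁴ gives L_GX6990/L_GX1091 = (20.0)² × (2.300)⁴ = 400.0 × 27.96 = 1.119×10^4.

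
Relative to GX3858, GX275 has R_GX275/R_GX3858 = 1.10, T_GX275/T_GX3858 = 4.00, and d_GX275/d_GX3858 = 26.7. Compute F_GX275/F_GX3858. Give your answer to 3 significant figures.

L_GX275/L_GX3858 = (R_GX275/R_GX3858)²(T_GX275/T_GX3858)⁴ = (1.10)² × (4.00)⁴ = 309.8.
F_GX275/F_GX3858 = (L_GX275/L_GX3858)/(d_GX275/d_GX3858)² = 309.8 / (26.7)² = 0.4345.

0.435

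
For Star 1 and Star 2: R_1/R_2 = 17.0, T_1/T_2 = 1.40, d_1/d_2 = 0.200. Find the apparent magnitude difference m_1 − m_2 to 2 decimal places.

-11.11

L_1/L_2 = (17.0)²(1.40)⁴ = 1110.
F_1/F_2 = (L_1/L_2)/(d_1/d_2)² = 1110/0.04000 = 2.776×10^4.
m_1 − m_2 = −2.5 log₁₀(2.776×10^4) = -11.11.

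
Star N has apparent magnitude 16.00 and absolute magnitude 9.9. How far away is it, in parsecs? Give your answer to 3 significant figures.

m − M = 5 log₁₀(d/10 pc)
16.00 − (9.9) = 6.10 = 5 log₁₀(d/10)
d = 10 × 10^(6.10/5) = 10 × 10^1.220 = 166.0 pc.

166 pc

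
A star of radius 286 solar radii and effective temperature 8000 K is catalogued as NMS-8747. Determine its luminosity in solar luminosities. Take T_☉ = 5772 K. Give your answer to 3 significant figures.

3.02×10^5 solar luminosities

L/L_☉ = (R/R_☉)² (T/T_☉)⁴ = (286)² × (8000/5772)⁴
       = 8.180×10^4 × (1.386)⁴ = 8.180×10^4 × 3.690 = 3.018×10^5.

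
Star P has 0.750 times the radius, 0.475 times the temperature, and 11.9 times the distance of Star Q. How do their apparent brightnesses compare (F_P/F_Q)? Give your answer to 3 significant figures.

2.02×10^-4

L_P/L_Q = (R_P/R_Q)²(T_P/T_Q)⁴ = (0.750)² × (0.475)⁴ = 0.02863.
F_P/F_Q = (L_P/L_Q)/(d_P/d_Q)² = 0.02863 / (11.9)² = 2.022×10^-4.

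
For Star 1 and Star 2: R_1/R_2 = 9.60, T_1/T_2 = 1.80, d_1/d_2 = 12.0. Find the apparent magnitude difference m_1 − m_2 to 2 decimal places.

L_1/L_2 = (9.60)²(1.80)⁴ = 967.5.
F_1/F_2 = (L_1/L_2)/(d_1/d_2)² = 967.5/144.0 = 6.718.
m_1 − m_2 = −2.5 log₁₀(6.718) = -2.07.

-2.07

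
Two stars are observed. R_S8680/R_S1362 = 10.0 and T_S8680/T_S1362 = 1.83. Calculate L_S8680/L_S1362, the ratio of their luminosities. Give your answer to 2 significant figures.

From the Stefan–Boltzmann law, L ∝ R²T⁴, so
L_S8680/L_S1362 = (R_S8680/R_S1362)² (T_S8680/T_S1362)⁴ = (10.0)² × (1.83)⁴ = 100.0 × 11.22 = 1122.

1.1×10^3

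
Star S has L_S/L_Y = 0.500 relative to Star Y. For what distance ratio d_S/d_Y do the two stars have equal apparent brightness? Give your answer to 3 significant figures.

Equal flux requires L_S/d_S² = L_Y/d_Y², so d_S/d_Y = √(L_S/L_Y)
= √(0.500) = 0.7071.

0.707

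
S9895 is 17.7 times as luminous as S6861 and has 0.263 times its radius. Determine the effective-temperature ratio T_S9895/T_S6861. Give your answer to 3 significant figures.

L ∝ R²T⁴ gives T ∝ (L/R²)^(1/4), so
T_S9895/T_S6861 = (17.7 / 0.263²)^(1/4) = (255.9)^(1/4) = 4.000.

4.00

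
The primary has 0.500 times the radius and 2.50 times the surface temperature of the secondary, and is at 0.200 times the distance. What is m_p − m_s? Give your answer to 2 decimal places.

L_p/L_s = (0.500)²(2.50)⁴ = 9.766.
F_p/F_s = (L_p/L_s)/(d_p/d_s)² = 9.766/0.04000 = 244.1.
m_p − m_s = −2.5 log₁₀(244.1) = -5.97.

-5.97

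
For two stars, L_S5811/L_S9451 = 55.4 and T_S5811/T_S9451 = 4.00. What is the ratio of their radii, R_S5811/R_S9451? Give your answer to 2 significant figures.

0.47

L ∝ R²T⁴ gives R ∝ √L / T², so
R_S5811/R_S9451 = √(55.4) / (4.00)² = 7.443 / 16.00 = 0.4652.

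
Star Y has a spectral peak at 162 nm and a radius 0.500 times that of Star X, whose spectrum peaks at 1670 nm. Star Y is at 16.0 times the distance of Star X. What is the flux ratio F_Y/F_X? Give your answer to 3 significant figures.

Wien's law: T_Y/T_X = λ_X/λ_Y = 1670/162 = 10.31.
L_Y/L_X = (R_Y/R_X)²(T_Y/T_X)⁴ = (0.500)²(10.31)⁴ = 2823.
F_Y/F_X = (L_Y/L_X)/(d_Y/d_X)² = 2823/(16.0)² = 11.03.

11.0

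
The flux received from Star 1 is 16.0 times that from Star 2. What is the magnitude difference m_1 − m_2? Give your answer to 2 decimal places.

-3.01

m_1 − m_2 = −2.5 log₁₀(F_1/F_2) = −2.5 log₁₀(16.0) = −2.5 × (1.204) = -3.010.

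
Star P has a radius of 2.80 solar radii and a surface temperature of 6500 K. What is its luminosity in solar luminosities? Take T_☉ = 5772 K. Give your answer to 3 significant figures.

L/L_☉ = (R/R_☉)² (T/T_☉)⁴ = (2.80)² × (6500/5772)⁴
       = 7.840 × (1.126)⁴ = 7.840 × 1.608 = 12.61.

12.6 solar luminosities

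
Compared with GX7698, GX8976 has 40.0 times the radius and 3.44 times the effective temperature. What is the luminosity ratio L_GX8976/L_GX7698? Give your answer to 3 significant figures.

From the Stefan–Boltzmann law, L ∝ R²T⁴, so
L_GX8976/L_GX7698 = (R_GX8976/R_GX7698)² (T_GX8976/T_GX7698)⁴ = (40.0)² × (3.44)⁴ = 1600 × 140.0 = 2.241×10^5.

2.24×10^5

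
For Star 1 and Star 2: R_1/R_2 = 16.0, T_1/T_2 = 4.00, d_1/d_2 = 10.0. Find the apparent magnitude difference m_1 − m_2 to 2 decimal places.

L_1/L_2 = (16.0)²(4.00)⁴ = 6.554×10^4.
F_1/F_2 = (L_1/L_2)/(d_1/d_2)² = 6.554×10^4/100.0 = 655.4.
m_1 − m_2 = −2.5 log₁₀(655.4) = -7.04.

-7.04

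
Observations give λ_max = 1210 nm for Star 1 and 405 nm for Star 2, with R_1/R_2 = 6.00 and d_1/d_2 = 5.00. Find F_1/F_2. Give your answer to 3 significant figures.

Wien's law: T_1/T_2 = λ_2/λ_1 = 405/1210 = 0.3347.
L_1/L_2 = (R_1/R_2)²(T_1/T_2)⁴ = (6.00)²(0.3347)⁴ = 0.4518.
F_1/F_2 = (L_1/L_2)/(d_1/d_2)² = 0.4518/(5.00)² = 0.01807.

0.0181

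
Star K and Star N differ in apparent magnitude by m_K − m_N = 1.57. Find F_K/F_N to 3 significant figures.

0.236

F_K/F_N = 10^(−(m_K − m_N)/2.5) = 10^(-1.57/2.5) = 10^-0.628 = 0.2355.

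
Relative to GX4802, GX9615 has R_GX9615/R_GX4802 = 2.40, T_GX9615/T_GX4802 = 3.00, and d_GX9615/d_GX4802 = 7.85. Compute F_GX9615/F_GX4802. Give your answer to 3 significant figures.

7.57

L_GX9615/L_GX4802 = (R_GX9615/R_GX4802)²(T_GX9615/T_GX4802)⁴ = (2.40)² × (3.00)⁴ = 466.6.
F_GX9615/F_GX4802 = (L_GX9615/L_GX4802)/(d_GX9615/d_GX4802)² = 466.6 / (7.85)² = 7.571.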